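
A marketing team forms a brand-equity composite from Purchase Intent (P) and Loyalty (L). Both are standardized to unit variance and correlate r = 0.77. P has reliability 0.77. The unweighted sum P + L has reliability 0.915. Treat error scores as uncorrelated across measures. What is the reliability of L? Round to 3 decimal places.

Var(P+L) = 2 + 2·0.77 = 3.540.
True-score variance = ρ_P + ρ_L + 2·0.77, so 0.915 = (0.77 + ρ_L + 1.54) / 3.540.
ρ_L = 0.915·3.540 − 0.77 − 1.54 = 0.929.

0.929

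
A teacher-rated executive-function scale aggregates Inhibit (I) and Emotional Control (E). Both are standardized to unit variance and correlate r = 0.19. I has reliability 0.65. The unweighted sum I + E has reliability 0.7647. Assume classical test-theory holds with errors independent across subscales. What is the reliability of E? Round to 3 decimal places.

Var(I+E) = 2 + 2·0.19 = 2.380.
True-score variance = ρ_I + ρ_E + 2·0.19, so 0.7647 = (0.65 + ρ_E + 0.38) / 2.380.
ρ_E = 0.7647·2.380 − 0.65 − 0.38 = 0.790.

0.790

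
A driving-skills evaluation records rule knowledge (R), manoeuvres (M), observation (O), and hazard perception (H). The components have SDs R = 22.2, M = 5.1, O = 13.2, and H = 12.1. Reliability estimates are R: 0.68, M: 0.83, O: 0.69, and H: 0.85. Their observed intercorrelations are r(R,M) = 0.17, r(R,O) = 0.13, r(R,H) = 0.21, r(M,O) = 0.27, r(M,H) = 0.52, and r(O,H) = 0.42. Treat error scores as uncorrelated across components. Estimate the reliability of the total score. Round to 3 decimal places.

Var(R+M+O+H) = 22.2² + 5.1² + 13.2² + 12.1² + 2·[22.2·5.1·0.17 + 22.2·13.2·0.13 + 22.2·12.1·0.21 + 5.1·13.2·0.27 + 5.1·12.1·0.52 + 13.2·12.1·0.42] = 839.5 + 462.202 = 1301.7.
With uncorrelated errors the cross-covariances are all true-score covariance, so they carry over unchanged; only the diagonal terms shrink to ρᵢσᵢ².
True-score variance = [22.2²·0.68 + 5.1²·0.83 + 13.2²·0.69 + 12.1²·0.85] + 462.202 = 601.394 + 462.202 = 1063.6.
Reliability = 1063.6 / 1301.7 = 0.817.

0.817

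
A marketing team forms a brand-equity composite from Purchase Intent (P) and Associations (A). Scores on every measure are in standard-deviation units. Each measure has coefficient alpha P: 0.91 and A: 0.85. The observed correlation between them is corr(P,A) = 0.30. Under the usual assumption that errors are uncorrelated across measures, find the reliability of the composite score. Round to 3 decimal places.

0.908

Var(P+A) = 2 + 2·[0.30] = 2 + 0.6 = 2.6.
Because errors are independent across components, Cov(Tᵢ,Tⱼ) = Cov(Xᵢ,Xⱼ); the off-diagonal part of the true-score variance is the same as above.
True-score variance = [0.91 + 0.85] + 0.6 = 1.76 + 0.6 = 2.36.
Reliability = 2.36 / 2.6 = 0.908.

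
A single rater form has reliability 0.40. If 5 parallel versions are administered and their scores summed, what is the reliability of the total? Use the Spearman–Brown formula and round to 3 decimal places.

ρ_k = kρ / (1 + (k−1)ρ) = 5·0.40 / (1 + 4·0.40) = 2.000 / 2.600 = 0.769.

0.769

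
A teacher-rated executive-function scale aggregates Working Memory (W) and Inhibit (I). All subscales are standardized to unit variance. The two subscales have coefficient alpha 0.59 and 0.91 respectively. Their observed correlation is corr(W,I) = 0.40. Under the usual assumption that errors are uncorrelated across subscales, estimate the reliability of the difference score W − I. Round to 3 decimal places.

Var(W−I) = 1 + 1 − 2·0.40 = 2 − 0.8 = 1.2.
Because errors are independent across components, Cov(Tᵢ,Tⱼ) = Cov(Xᵢ,Xⱼ); the off-diagonal part of the true-score variance is the same as above.
True-score variance = [0.59 + 0.91] − 0.8 = 1.5 − 0.8 = 0.7.
Reliability = 0.7 / 1.2 = 0.583.

0.583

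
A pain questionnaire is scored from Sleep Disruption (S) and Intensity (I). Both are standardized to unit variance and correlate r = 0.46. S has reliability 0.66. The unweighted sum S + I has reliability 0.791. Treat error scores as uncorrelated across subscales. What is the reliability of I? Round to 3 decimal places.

0.730

Var(S+I) = 2 + 2·0.46 = 2.920.
True-score variance = ρ_S + ρ_I + 2·0.46, so 0.791 = (0.66 + ρ_I + 0.92) / 2.920.
ρ_I = 0.791·2.920 − 0.66 − 0.92 = 0.730.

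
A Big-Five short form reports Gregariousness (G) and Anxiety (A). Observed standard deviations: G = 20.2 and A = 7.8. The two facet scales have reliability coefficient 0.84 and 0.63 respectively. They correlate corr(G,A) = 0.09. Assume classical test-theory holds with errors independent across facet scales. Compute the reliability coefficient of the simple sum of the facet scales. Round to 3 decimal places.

0.823

Var(G+A) = 20.2² + 7.8² + 2·[20.2·7.8·0.09] = 468.88 + 28.3608 = 497.241.
Under uncorrelated errors the observed covariances equal the true-score covariances, so only the own-variance terms attenuate.
True-score variance = [20.2²·0.84 + 7.8²·0.63] + 28.3608 = 381.083 + 28.3608 = 409.444.
Reliability = 409.444 / 497.241 = 0.823.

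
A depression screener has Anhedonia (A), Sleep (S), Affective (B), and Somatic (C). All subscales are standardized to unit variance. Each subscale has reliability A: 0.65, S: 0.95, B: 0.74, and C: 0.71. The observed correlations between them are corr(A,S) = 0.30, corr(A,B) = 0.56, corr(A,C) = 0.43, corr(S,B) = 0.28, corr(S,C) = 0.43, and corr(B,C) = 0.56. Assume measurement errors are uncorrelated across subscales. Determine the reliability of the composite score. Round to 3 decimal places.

Var(A+S+B+C) = 4 + 2·[0.30 + 0.56 + 0.43 + 0.28 + 0.43 + 0.56] = 4 + 5.12 = 9.12.
Because errors are independent across components, Cov(Tᵢ,Tⱼ) = Cov(Xᵢ,Xⱼ); the off-diagonal part of the true-score variance is the same as above.
True-score variance = [0.65 + 0.95 + 0.74 + 0.71] + 5.12 = 3.05 + 5.12 = 8.17.
Reliability = 8.17 / 9.12 = 0.896.

0.896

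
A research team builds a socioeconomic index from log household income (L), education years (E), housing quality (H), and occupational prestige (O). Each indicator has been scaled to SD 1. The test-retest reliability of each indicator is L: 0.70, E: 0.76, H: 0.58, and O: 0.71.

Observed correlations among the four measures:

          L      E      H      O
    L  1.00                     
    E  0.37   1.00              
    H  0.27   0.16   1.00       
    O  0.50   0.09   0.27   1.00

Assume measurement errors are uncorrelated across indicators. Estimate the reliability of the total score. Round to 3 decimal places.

Var(L+E+H+O) = 4 + 2·[0.37 + 0.27 + 0.50 + 0.16 + 0.09 + 0.27] = 4 + 3.32 = 7.32.
Because errors are independent across components, Cov(Tᵢ,Tⱼ) = Cov(Xᵢ,Xⱼ); the off-diagonal part of the true-score variance is the same as above.
True-score variance = [0.70 + 0.76 + 0.58 + 0.71] + 3.32 = 2.75 + 3.32 = 6.07.
Reliability = 6.07 / 7.32 = 0.829.

0.829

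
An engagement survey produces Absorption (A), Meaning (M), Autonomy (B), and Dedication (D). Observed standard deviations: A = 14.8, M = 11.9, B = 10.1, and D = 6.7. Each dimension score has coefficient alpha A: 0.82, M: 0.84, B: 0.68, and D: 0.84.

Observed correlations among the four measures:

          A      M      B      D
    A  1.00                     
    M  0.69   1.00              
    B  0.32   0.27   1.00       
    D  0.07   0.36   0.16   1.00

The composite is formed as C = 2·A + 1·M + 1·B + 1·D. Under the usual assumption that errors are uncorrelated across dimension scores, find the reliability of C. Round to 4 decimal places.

0.8907

Var(C) = 2²·14.8² + 11.9² + 10.1² + 6.7² + 2·[2·14.8·11.9·0.69 + 2·14.8·10.1·0.32 + 2·14.8·6.7·0.07 + 11.9·10.1·0.27 + 11.9·6.7·0.36 + 10.1·6.7·0.16] = 1164.67 + 849.153 = 2013.82.
With uncorrelated errors the cross-covariances are all true-score covariance, so they carry over unchanged; only the diagonal terms shrink to ρᵢσᵢ².
True-score variance = [2²·14.8²·0.82 + 11.9²·0.84 + 10.1²·0.68 + 6.7²·0.84] + 849.153 = 944.478 + 849.153 = 1793.63.
Reliability = 1793.63 / 2013.82 = 0.8907.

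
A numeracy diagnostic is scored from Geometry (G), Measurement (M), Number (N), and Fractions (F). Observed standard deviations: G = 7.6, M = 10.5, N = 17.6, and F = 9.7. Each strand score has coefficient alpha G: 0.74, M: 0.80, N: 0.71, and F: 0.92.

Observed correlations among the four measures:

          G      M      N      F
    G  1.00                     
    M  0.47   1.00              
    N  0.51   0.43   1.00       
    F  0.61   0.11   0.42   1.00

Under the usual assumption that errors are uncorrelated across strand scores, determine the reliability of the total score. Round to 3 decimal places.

0.888

Var(G+M+N+F) = 7.6² + 10.5² + 17.6² + 9.7² + 2·[7.6·10.5·0.47 + 7.6·17.6·0.51 + 7.6·9.7·0.61 + 10.5·17.6·0.43 + 10.5·9.7·0.11 + 17.6·9.7·0.42] = 571.86 + 626.125 = 1197.99.
Under uncorrelated errors the observed covariances equal the true-score covariances, so only the own-variance terms attenuate.
True-score variance = [7.6²·0.74 + 10.5²·0.80 + 17.6²·0.71 + 9.7²·0.92] + 626.125 = 437.435 + 626.125 = 1063.56.
Reliability = 1063.56 / 1197.99 = 0.888.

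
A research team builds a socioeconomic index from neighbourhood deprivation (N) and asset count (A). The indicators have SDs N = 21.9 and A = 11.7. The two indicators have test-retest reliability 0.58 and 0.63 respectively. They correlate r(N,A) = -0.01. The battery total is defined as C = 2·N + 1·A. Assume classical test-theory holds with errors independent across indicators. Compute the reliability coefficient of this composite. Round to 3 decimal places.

0.581

Var(C) = 2²·21.9² + 11.7² + 2·[2·21.9·11.7·(-0.01)] = 2055.33 − 10.2492 = 2045.08.
With uncorrelated errors the cross-covariances are all true-score covariance, so they carry over unchanged; only the diagonal terms shrink to ρᵢσᵢ².
True-score variance = [2²·21.9²·0.58 + 11.7²·0.63] − 10.2492 = 1198.94 − 10.2492 = 1188.69.
Reliability = 1188.69 / 2045.08 = 0.581.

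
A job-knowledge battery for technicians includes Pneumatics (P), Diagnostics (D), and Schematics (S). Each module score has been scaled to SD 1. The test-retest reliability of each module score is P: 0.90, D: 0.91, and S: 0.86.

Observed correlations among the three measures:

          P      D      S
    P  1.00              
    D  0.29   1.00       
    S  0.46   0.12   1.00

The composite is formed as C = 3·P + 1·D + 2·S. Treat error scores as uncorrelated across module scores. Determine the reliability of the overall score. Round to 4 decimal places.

0.9287

Var(C) = 3² + 1 + 2² + 2·[3·0.29 + 6·0.46 + 2·0.12] = 14 + 7.74 = 21.74.
With uncorrelated errors the cross-covariances are all true-score covariance, so they carry over unchanged; only the diagonal terms shrink to ρᵢσᵢ².
True-score variance = [3²·0.90 + 0.91 + 2²·0.86] + 7.74 = 12.45 + 7.74 = 20.19.
Reliability = 20.19 / 21.74 = 0.9287.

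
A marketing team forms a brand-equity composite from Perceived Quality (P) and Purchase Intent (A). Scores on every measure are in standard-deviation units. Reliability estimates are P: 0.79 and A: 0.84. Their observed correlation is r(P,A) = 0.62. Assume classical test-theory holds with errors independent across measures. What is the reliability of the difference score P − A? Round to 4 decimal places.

0.5132

Var(P−A) = 1 + 1 − 2·0.62 = 2 − 1.24 = 0.76.
With uncorrelated errors the cross-covariances are all true-score covariance, so they carry over unchanged; only the diagonal terms shrink to ρᵢσᵢ².
True-score variance = [0.79 + 0.84] − 1.24 = 1.63 − 1.24 = 0.39.
Reliability = 0.39 / 0.76 = 0.5132.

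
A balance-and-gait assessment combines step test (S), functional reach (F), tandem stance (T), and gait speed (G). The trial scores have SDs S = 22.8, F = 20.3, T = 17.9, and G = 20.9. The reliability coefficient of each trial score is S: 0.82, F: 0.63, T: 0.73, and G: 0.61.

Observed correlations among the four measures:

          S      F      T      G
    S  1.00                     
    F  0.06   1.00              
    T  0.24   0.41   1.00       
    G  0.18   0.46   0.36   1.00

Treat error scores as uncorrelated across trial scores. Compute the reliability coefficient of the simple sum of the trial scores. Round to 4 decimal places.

Var(S+F+T+G) = 22.8² + 20.3² + 17.9² + 20.9² + 2·[22.8·20.3·0.06 + 22.8·17.9·0.24 + 22.8·20.9·0.18 + 20.3·17.9·0.41 + 20.3·20.9·0.46 + 17.9·20.9·0.36] = 1689.15 + 1380.64 = 3069.79.
Because errors are independent across components, Cov(Tᵢ,Tⱼ) = Cov(Xᵢ,Xⱼ); the off-diagonal part of the true-score variance is the same as above.
True-score variance = [22.8²·0.82 + 20.3²·0.63 + 17.9²·0.73 + 20.9²·0.61] + 1380.64 = 1186.24 + 1380.64 = 2566.88.
Reliability = 2566.88 / 3069.79 = 0.8362.

0.8362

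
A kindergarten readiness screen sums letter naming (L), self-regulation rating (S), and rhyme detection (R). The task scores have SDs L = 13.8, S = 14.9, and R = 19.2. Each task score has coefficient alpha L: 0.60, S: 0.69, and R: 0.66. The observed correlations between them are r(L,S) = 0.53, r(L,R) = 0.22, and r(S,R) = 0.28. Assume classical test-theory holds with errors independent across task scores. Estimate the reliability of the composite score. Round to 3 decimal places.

Var(L+S+R) = 13.8² + 14.9² + 19.2² + 2·[13.8·14.9·0.53 + 13.8·19.2·0.22 + 14.9·19.2·0.28] = 781.09 + 494.744 = 1275.83.
Because errors are independent across components, Cov(Tᵢ,Tⱼ) = Cov(Xᵢ,Xⱼ); the off-diagonal part of the true-score variance is the same as above.
True-score variance = [13.8²·0.60 + 14.9²·0.69 + 19.2²·0.66] + 494.744 = 510.753 + 494.744 = 1005.5.
Reliability = 1005.5 / 1275.83 = 0.788.

0.788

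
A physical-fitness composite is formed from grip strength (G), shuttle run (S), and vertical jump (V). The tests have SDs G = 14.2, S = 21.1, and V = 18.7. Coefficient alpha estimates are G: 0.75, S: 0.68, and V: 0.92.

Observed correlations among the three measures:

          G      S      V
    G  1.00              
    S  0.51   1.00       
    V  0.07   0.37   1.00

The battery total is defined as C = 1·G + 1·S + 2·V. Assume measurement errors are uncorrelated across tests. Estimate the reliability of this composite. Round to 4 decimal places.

Var(C) = 14.2² + 21.1² + 2²·18.7² + 2·[14.2·21.1·0.51 + 2·14.2·18.7·0.07 + 2·21.1·18.7·0.37] = 2045.61 + 963.927 = 3009.54.
Because errors are independent across components, Cov(Tᵢ,Tⱼ) = Cov(Xᵢ,Xⱼ); the off-diagonal part of the true-score variance is the same as above.
True-score variance = [14.2²·0.75 + 21.1²·0.68 + 2²·18.7²·0.92] + 963.927 = 1740.83 + 963.927 = 2704.76.
Reliability = 2704.76 / 3009.54 = 0.8987.

0.8987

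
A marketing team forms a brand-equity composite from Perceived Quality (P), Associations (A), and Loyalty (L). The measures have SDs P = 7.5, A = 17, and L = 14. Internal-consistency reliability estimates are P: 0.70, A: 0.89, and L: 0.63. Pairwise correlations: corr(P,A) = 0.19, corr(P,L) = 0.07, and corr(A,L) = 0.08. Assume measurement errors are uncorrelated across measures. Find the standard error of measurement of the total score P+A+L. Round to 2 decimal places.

11.01

Var(total) = 541.25 + 101.23 = 642.48.
True-score variance = 420.065 + 101.23 = 521.295, so reliability = 0.8114.
Error variance = 642.48 − 521.295 = 121.185; SEM = √121.185 = 11.01.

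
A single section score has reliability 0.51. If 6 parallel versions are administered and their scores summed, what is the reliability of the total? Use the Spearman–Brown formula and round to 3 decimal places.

0.862

ρ_k = kρ / (1 + (k−1)ρ) = 6·0.51 / (1 + 5·0.51) = 3.060 / 3.550 = 0.862.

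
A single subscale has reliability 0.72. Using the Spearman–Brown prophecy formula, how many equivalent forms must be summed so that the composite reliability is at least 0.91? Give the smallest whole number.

k ≥ ρ*(1−ρ₁)/(ρ₁(1−ρ*)) = 0.91·0.28 / (0.72·0.09) = 3.932.
Smallest integer k = 4.

4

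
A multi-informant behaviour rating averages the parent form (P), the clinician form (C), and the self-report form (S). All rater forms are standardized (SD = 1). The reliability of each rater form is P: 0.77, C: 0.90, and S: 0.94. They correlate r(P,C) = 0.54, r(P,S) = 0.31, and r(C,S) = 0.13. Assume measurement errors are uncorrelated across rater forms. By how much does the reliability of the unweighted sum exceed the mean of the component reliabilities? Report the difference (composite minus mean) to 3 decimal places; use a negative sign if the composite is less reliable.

Var(sum) = 3 + 1.96 = 4.96; true-score variance = 2.61 + 1.96 = 4.57; composite reliability = 0.9214.
Mean component reliability = 0.8700.
Difference = 0.9214 − 0.8700 = 0.051.

0.051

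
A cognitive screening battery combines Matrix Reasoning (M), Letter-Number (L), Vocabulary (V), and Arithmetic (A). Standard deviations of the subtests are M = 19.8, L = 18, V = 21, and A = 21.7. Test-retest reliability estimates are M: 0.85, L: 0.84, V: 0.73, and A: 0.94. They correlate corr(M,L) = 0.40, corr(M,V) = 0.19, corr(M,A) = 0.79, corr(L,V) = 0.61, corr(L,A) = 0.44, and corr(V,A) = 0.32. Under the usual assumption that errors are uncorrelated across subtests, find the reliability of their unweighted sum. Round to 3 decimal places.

0.933

Var(M+L+V+A) = 19.8² + 18² + 21² + 21.7² + 2·[19.8·18·0.40 + 19.8·21·0.19 + 19.8·21.7·0.79 + 18·21·0.61 + 18·21.7·0.44 + 21·21.7·0.32] = 1627.93 + 2218.52 = 3846.45.
Under uncorrelated errors the observed covariances equal the true-score covariances, so only the own-variance terms attenuate.
True-score variance = [19.8²·0.85 + 18²·0.84 + 21²·0.73 + 21.7²·0.94] + 2218.52 = 1369.96 + 2218.52 = 3588.48.
Reliability = 3588.48 / 3846.45 = 0.933.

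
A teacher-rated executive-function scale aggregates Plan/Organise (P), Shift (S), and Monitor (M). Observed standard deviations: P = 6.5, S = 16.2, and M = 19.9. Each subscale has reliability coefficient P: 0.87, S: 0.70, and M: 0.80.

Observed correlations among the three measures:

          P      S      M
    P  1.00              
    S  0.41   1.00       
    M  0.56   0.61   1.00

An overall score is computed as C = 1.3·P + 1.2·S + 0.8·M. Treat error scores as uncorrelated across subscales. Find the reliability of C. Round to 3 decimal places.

0.873

Var(C) = 1.3²·6.5² + 1.2²·16.2² + 0.8²·19.9² + 2·[1.56·6.5·16.2·0.41 + 1.04·6.5·19.9·0.56 + 0.96·16.2·19.9·0.61] = 702.763 + 662.938 = 1365.7.
Because errors are independent across components, Cov(Tᵢ,Tⱼ) = Cov(Xᵢ,Xⱼ); the off-diagonal part of the true-score variance is the same as above.
True-score variance = [1.3²·6.5²·0.87 + 1.2²·16.2²·0.70 + 0.8²·19.9²·0.80] + 662.938 = 529.417 + 662.938 = 1192.35.
Reliability = 1192.35 / 1365.7 = 0.873.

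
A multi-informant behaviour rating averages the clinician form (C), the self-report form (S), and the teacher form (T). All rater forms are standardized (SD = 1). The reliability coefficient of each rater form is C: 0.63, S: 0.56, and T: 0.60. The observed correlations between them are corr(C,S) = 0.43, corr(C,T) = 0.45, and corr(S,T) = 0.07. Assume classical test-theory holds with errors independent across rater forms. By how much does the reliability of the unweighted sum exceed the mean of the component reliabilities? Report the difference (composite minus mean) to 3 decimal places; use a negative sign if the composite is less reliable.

0.156

Var(sum) = 3 + 1.9 = 4.9; true-score variance = 1.79 + 1.9 = 3.69; composite reliability = 0.7531.
Mean component reliability = 0.5967.
Difference = 0.7531 − 0.5967 = 0.156.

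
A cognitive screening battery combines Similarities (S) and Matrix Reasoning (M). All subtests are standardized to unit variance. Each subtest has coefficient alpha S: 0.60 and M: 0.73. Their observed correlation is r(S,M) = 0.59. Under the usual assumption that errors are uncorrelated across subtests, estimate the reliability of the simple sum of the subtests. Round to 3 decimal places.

0.789

Var(S+M) = 2 + 2·[0.59] = 2 + 1.18 = 3.18.
Under uncorrelated errors the observed covariances equal the true-score covariances, so only the own-variance terms attenuate.
True-score variance = [0.60 + 0.73] + 1.18 = 1.33 + 1.18 = 2.51.
Reliability = 2.51 / 3.18 = 0.789.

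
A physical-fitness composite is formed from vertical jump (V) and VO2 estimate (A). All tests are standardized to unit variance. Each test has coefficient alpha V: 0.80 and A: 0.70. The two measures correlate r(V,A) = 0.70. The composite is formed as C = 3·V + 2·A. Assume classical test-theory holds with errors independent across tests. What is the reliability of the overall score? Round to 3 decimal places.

0.860

Var(C) = 3² + 2² + 2·[6·0.70] = 13 + 8.4 = 21.4.
Because errors are independent across components, Cov(Tᵢ,Tⱼ) = Cov(Xᵢ,Xⱼ); the off-diagonal part of the true-score variance is the same as above.
True-score variance = [3²·0.80 + 2²·0.70] + 8.4 = 10 + 8.4 = 18.4.
Reliability = 18.4 / 21.4 = 0.860.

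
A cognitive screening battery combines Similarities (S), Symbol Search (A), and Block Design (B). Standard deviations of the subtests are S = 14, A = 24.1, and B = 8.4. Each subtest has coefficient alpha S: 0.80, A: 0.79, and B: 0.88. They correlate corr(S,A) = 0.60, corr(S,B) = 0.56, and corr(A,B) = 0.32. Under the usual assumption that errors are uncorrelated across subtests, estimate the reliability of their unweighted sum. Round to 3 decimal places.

Var(S+A+B) = 14² + 24.1² + 8.4² + 2·[14·24.1·0.60 + 14·8.4·0.56 + 24.1·8.4·0.32] = 847.37 + 666.154 = 1513.52.
Under uncorrelated errors the observed covariances equal the true-score covariances, so only the own-variance terms attenuate.
True-score variance = [14²·0.80 + 24.1²·0.79 + 8.4²·0.88] + 666.154 = 677.733 + 666.154 = 1343.89.
Reliability = 1343.89 / 1513.52 = 0.888.

0.888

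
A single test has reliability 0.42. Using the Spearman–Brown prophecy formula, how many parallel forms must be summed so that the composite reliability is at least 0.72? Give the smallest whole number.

k ≥ ρ*(1−ρ₁)/(ρ₁(1−ρ*)) = 0.72·0.58 / (0.42·0.28) = 3.551.
Smallest integer k = 4.

4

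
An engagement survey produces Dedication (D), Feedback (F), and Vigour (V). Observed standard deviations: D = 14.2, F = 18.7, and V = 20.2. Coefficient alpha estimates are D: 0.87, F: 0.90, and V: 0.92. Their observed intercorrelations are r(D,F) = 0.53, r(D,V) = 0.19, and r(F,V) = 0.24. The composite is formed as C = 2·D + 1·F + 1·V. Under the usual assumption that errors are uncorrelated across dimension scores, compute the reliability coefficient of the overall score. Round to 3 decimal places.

0.932

Var(C) = 2²·14.2² + 18.7² + 20.2² + 2·[2·14.2·18.7·0.53 + 2·14.2·20.2·0.19 + 18.7·20.2·0.24] = 1564.29 + 962.258 = 2526.55.
Because errors are independent across components, Cov(Tᵢ,Tⱼ) = Cov(Xᵢ,Xⱼ); the off-diagonal part of the true-score variance is the same as above.
True-score variance = [2²·14.2²·0.87 + 18.7²·0.90 + 20.2²·0.92] + 962.258 = 1391.82 + 962.258 = 2354.08.
Reliability = 2354.08 / 2526.55 = 0.932.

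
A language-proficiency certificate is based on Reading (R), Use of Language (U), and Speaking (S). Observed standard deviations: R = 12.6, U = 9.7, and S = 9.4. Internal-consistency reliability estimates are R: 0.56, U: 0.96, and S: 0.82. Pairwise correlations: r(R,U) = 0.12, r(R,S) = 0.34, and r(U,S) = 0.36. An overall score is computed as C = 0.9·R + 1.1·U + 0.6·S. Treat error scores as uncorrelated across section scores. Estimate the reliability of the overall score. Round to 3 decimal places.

Var(C) = 0.9²·12.6² + 1.1²·9.7² + 0.6²·9.4² + 2·[0.99·12.6·9.7·0.12 + 0.54·12.6·9.4·0.34 + 0.66·9.7·9.4·0.36] = 274.254 + 115.859 = 390.113.
Under uncorrelated errors the observed covariances equal the true-score covariances, so only the own-variance terms attenuate.
True-score variance = [0.9²·12.6²·0.56 + 1.1²·9.7²·0.96 + 0.6²·9.4²·0.82] + 115.859 = 207.392 + 115.859 = 323.252.
Reliability = 323.252 / 390.113 = 0.829.

0.829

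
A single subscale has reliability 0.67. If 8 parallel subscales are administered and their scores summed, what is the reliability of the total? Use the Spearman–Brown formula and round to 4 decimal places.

ρ_k = kρ / (1 + (k−1)ρ) = 8·0.67 / (1 + 7·0.67) = 5.360 / 5.690 = 0.9420.

0.9420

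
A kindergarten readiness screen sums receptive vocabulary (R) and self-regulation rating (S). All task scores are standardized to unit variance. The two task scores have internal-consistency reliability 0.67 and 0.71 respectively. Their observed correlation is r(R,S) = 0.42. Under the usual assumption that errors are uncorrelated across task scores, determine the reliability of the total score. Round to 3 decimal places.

0.782

Var(R+S) = 2 + 2·[0.42] = 2 + 0.84 = 2.84.
With uncorrelated errors the cross-covariances are all true-score covariance, so they carry over unchanged; only the diagonal terms shrink to ρᵢσᵢ².
True-score variance = [0.67 + 0.71] + 0.84 = 1.38 + 0.84 = 2.22.
Reliability = 2.22 / 2.84 = 0.782.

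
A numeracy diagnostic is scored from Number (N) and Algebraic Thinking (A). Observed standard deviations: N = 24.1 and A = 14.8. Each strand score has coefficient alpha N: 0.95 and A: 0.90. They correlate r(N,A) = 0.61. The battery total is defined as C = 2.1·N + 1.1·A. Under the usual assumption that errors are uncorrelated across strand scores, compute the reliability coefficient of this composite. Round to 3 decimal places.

Var(C) = 2.1²·24.1² + 1.1²·14.8² + 2·[2.31·24.1·14.8·0.61] = 2826.41 + 1005.2 = 3831.61.
Because errors are independent across components, Cov(Tᵢ,Tⱼ) = Cov(Xᵢ,Xⱼ); the off-diagonal part of the true-score variance is the same as above.
True-score variance = [2.1²·24.1²·0.95 + 1.1²·14.8²·0.90] + 1005.2 = 2671.84 + 1005.2 = 3677.03.
Reliability = 3677.03 / 3831.61 = 0.960.

0.960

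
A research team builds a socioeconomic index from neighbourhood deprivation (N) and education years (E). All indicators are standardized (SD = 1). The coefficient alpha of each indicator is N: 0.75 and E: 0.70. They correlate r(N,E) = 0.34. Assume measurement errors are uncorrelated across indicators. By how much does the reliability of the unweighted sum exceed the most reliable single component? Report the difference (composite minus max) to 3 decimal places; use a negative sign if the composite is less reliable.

Var(sum) = 2 + 0.68 = 2.68; true-score variance = 1.45 + 0.68 = 2.13; composite reliability = 0.7948.
Max component reliability = 0.7500.
Difference = 0.7948 − 0.7500 = 0.045.

0.045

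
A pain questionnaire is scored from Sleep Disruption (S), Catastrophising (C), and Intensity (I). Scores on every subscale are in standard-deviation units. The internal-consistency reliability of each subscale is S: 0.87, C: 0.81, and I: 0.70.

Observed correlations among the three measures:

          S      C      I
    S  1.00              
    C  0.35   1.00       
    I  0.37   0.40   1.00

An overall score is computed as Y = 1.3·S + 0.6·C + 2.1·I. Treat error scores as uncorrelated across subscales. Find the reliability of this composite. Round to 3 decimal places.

0.839

Var(Y) = 1.3² + 0.6² + 2.1² + 2·[0.78·0.35 + 2.73·0.37 + 1.26·0.40] = 6.46 + 3.5742 = 10.0342.
Because errors are independent across components, Cov(Tᵢ,Tⱼ) = Cov(Xᵢ,Xⱼ); the off-diagonal part of the true-score variance is the same as above.
True-score variance = [1.3²·0.87 + 0.6²·0.81 + 2.1²·0.70] + 3.5742 = 4.8489 + 3.5742 = 8.4231.
Reliability = 8.4231 / 10.0342 = 0.839.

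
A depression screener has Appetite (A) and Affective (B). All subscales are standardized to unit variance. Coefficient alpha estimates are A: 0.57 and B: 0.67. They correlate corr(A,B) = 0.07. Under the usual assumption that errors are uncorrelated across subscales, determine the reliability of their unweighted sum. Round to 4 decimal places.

Var(A+B) = 2 + 2·[0.07] = 2 + 0.14 = 2.14.
Under uncorrelated errors the observed covariances equal the true-score covariances, so only the own-variance terms attenuate.
True-score variance = [0.57 + 0.67] + 0.14 = 1.24 + 0.14 = 1.38.
Reliability = 1.38 / 2.14 = 0.6449.

0.6449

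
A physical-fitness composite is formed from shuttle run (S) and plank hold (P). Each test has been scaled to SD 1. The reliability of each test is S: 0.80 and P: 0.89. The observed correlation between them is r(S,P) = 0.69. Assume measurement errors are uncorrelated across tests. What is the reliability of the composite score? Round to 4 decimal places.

0.9083

Var(S+P) = 2 + 2·[0.69] = 2 + 1.38 = 3.38.
Under uncorrelated errors the observed covariances equal the true-score covariances, so only the own-variance terms attenuate.
True-score variance = [0.80 + 0.89] + 1.38 = 1.69 + 1.38 = 3.07.
Reliability = 3.07 / 3.38 = 0.9083.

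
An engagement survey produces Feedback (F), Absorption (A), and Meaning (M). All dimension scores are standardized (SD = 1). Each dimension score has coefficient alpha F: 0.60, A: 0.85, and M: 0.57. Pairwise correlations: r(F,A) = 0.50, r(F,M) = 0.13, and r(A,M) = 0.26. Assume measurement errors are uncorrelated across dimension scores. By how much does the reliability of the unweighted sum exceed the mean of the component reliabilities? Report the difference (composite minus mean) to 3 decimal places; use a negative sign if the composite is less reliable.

0.122

Var(sum) = 3 + 1.78 = 4.78; true-score variance = 2.02 + 1.78 = 3.8; composite reliability = 0.7950.
Mean component reliability = 0.6733.
Difference = 0.7950 − 0.6733 = 0.122.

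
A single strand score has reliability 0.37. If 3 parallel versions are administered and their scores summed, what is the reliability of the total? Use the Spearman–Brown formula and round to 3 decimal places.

0.638

ρ_k = kρ / (1 + (k−1)ρ) = 3·0.37 / (1 + 2·0.37) = 1.110 / 1.740 = 0.638.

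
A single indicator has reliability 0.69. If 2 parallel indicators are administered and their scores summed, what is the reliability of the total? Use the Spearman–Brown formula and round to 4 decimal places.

0.8166

ρ_k = kρ / (1 + (k−1)ρ) = 2·0.69 / (1 + 1·0.69) = 1.380 / 1.690 = 0.8166.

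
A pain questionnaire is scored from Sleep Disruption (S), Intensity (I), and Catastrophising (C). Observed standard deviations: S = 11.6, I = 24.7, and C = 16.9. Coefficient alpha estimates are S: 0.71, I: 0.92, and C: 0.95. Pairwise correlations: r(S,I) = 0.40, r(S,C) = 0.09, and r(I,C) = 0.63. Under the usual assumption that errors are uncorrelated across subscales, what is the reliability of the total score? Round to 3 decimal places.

0.944

Var(S+I+C) = 11.6² + 24.7² + 16.9² + 2·[11.6·24.7·0.40 + 11.6·16.9·0.09 + 24.7·16.9·0.63] = 1030.26 + 790.465 = 1820.72.
With uncorrelated errors the cross-covariances are all true-score covariance, so they carry over unchanged; only the diagonal terms shrink to ρᵢσᵢ².
True-score variance = [11.6²·0.71 + 24.7²·0.92 + 16.9²·0.95] + 790.465 = 928.15 + 790.465 = 1718.61.
Reliability = 1718.61 / 1820.72 = 0.944.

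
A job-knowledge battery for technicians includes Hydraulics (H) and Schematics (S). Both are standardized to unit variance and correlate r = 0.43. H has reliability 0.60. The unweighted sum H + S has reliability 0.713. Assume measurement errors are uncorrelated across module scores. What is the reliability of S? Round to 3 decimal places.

0.579

Var(H+S) = 2 + 2·0.43 = 2.860.
True-score variance = ρ_H + ρ_S + 2·0.43, so 0.713 = (0.60 + ρ_S + 0.86) / 2.860.
ρ_S = 0.713·2.860 − 0.60 − 0.86 = 0.579.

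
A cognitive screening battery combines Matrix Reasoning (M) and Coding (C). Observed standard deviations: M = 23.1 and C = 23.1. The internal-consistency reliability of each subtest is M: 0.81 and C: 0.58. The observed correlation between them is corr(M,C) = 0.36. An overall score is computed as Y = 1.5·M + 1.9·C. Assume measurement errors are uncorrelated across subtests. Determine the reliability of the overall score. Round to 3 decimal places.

0.754

Var(Y) = 1.5²·23.1² + 1.9²·23.1² + 2·[2.85·23.1·23.1·0.36] = 3126.95 + 1094.97 = 4221.92.
Because errors are independent across components, Cov(Tᵢ,Tⱼ) = Cov(Xᵢ,Xⱼ); the off-diagonal part of the true-score variance is the same as above.
True-score variance = [1.5²·23.1²·0.81 + 1.9²·23.1²·0.58] + 1094.97 = 2089.78 + 1094.97 = 3184.74.
Reliability = 3184.74 / 4221.92 = 0.754.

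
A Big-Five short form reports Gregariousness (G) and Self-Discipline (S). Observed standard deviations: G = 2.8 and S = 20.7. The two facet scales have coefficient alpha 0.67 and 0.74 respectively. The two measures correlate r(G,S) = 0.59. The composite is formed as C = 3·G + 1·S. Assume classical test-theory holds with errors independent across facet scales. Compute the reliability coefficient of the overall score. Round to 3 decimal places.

Var(C) = 3²·2.8² + 20.7² + 2·[3·2.8·20.7·0.59] = 499.05 + 205.178 = 704.228.
Under uncorrelated errors the observed covariances equal the true-score covariances, so only the own-variance terms attenuate.
True-score variance = [3²·2.8²·0.67 + 20.7²·0.74] + 205.178 = 364.358 + 205.178 = 569.536.
Reliability = 569.536 / 704.228 = 0.809.

0.809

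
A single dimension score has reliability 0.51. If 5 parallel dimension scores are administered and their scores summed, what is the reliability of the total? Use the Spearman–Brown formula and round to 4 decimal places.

0.8388

ρ_k = kρ / (1 + (k−1)ρ) = 5·0.51 / (1 + 4·0.51) = 2.550 / 3.040 = 0.8388.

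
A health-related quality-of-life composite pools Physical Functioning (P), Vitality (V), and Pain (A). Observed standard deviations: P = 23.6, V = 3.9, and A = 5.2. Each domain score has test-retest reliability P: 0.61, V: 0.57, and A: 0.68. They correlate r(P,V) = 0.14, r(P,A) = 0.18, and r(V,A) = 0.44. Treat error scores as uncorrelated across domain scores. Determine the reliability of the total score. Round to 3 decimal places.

Var(P+V+A) = 23.6² + 3.9² + 5.2² + 2·[23.6·3.9·0.14 + 23.6·5.2·0.18 + 3.9·5.2·0.44] = 599.21 + 87.7968 = 687.007.
Because errors are independent across components, Cov(Tᵢ,Tⱼ) = Cov(Xᵢ,Xⱼ); the off-diagonal part of the true-score variance is the same as above.
True-score variance = [23.6²·0.61 + 3.9²·0.57 + 5.2²·0.68] + 87.7968 = 366.803 + 87.7968 = 454.599.
Reliability = 454.599 / 687.007 = 0.662.

0.662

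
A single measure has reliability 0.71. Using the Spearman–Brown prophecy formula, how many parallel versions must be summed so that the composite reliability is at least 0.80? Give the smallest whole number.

k ≥ ρ*(1−ρ₁)/(ρ₁(1−ρ*)) = 0.80·0.29 / (0.71·0.20) = 1.634.
Smallest integer k = 2.

2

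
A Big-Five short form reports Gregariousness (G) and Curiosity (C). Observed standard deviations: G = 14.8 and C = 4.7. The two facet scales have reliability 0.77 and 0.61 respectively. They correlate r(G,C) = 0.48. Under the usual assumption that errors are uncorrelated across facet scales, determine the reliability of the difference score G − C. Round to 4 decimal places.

0.6616

Var(G−C) = 14.8² + 4.7² − 2·14.8·4.7·0.48 = 241.13 − 66.7776 = 174.352.
Because errors are independent across components, Cov(Tᵢ,Tⱼ) = Cov(Xᵢ,Xⱼ); the off-diagonal part of the true-score variance is the same as above.
True-score variance = [14.8²·0.77 + 4.7²·0.61] − 66.7776 = 182.136 − 66.7776 = 115.358.
Reliability = 115.358 / 174.352 = 0.6616.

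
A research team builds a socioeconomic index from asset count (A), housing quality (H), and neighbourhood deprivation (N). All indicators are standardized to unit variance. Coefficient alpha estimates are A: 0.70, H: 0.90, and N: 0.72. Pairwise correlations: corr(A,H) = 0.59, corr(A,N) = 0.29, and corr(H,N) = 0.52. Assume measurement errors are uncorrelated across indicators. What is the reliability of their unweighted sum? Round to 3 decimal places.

Var(A+H+N) = 3 + 2·[0.59 + 0.29 + 0.52] = 3 + 2.8 = 5.8.
Because errors are independent across components, Cov(Tᵢ,Tⱼ) = Cov(Xᵢ,Xⱼ); the off-diagonal part of the true-score variance is the same as above.
True-score variance = [0.70 + 0.90 + 0.72] + 2.8 = 2.32 + 2.8 = 5.12.
Reliability = 5.12 / 5.8 = 0.883.

0.883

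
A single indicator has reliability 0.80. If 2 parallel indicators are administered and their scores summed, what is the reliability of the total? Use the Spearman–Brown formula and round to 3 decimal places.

0.889

ρ_k = kρ / (1 + (k−1)ρ) = 2·0.80 / (1 + 1·0.80) = 1.600 / 1.800 = 0.889.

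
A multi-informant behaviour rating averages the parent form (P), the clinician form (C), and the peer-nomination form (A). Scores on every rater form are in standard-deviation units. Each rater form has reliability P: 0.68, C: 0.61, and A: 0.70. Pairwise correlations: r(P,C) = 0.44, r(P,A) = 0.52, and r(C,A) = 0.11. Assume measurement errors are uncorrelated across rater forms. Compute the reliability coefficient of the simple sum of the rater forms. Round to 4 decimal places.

Var(P+C+A) = 3 + 2·[0.44 + 0.52 + 0.11] = 3 + 2.14 = 5.14.
With uncorrelated errors the cross-covariances are all true-score covariance, so they carry over unchanged; only the diagonal terms shrink to ρᵢσᵢ².
True-score variance = [0.68 + 0.61 + 0.70] + 2.14 = 1.99 + 2.14 = 4.13.
Reliability = 4.13 / 5.14 = 0.8035.

0.8035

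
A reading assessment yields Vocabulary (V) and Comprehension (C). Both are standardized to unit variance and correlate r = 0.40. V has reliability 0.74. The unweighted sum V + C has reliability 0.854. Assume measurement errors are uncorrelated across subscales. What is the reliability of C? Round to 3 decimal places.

Var(V+C) = 2 + 2·0.40 = 2.800.
True-score variance = ρ_V + ρ_C + 2·0.40, so 0.854 = (0.74 + ρ_C + 0.80) / 2.800.
ρ_C = 0.854·2.800 − 0.74 − 0.80 = 0.851.

0.851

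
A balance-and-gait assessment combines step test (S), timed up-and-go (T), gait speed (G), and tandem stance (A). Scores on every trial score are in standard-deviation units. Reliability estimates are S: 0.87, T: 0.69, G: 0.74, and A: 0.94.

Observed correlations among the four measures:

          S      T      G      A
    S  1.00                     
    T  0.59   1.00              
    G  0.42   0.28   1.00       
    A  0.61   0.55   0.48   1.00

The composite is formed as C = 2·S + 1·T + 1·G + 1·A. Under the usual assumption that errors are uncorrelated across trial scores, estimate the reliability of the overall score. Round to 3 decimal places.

Var(C) = 2² + 1 + 1 + 1 + 2·[2·0.59 + 2·0.42 + 2·0.61 + 0.28 + 0.55 + 0.48] = 7 + 9.1 = 16.1.
With uncorrelated errors the cross-covariances are all true-score covariance, so they carry over unchanged; only the diagonal terms shrink to ρᵢσᵢ².
True-score variance = [2²·0.87 + 0.69 + 0.74 + 0.94] + 9.1 = 5.85 + 9.1 = 14.95.
Reliability = 14.95 / 16.1 = 0.929.

0.929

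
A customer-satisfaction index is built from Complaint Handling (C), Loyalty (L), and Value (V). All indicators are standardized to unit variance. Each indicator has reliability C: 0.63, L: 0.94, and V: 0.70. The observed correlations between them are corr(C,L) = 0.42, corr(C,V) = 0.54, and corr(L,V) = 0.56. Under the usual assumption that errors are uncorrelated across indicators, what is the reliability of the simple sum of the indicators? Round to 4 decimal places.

0.8791

Var(C+L+V) = 3 + 2·[0.42 + 0.54 + 0.56] = 3 + 3.04 = 6.04.
With uncorrelated errors the cross-covariances are all true-score covariance, so they carry over unchanged; only the diagonal terms shrink to ρᵢσᵢ².
True-score variance = [0.63 + 0.94 + 0.70] + 3.04 = 2.27 + 3.04 = 5.31.
Reliability = 5.31 / 6.04 = 0.8791.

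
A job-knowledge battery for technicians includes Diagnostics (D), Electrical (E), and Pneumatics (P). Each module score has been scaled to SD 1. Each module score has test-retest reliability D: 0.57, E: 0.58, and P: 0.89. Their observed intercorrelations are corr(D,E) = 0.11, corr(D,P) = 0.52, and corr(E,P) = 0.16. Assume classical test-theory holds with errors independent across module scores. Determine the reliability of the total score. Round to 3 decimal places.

Var(D+E+P) = 3 + 2·[0.11 + 0.52 + 0.16] = 3 + 1.58 = 4.58.
Under uncorrelated errors the observed covariances equal the true-score covariances, so only the own-variance terms attenuate.
True-score variance = [0.57 + 0.58 + 0.89] + 1.58 = 2.04 + 1.58 = 3.62.
Reliability = 3.62 / 4.58 = 0.790.

0.790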